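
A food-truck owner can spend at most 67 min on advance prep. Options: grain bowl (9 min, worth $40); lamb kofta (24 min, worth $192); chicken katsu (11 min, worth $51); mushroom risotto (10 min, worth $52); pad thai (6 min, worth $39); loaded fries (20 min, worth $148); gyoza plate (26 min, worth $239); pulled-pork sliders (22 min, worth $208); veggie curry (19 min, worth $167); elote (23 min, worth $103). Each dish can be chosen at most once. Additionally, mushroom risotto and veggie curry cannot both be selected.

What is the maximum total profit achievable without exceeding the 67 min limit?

614

Taking gyoza plate + pulled-pork sliders + veggie curry: 67 min used, 614 in profit.
Runner-up lamb kofta + pulled-pork sliders + veggie curry tops out at 567.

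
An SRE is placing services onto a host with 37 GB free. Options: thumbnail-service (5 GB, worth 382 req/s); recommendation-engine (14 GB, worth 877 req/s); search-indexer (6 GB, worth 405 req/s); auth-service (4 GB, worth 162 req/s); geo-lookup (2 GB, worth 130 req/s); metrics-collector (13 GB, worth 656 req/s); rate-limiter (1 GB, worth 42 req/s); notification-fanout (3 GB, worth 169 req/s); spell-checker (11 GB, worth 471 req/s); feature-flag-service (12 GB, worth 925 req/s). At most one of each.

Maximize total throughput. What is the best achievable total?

2589

By throughput per GB: feature-flag-service 77.08, thumbnail-service 76.40, search-indexer 67.50 lead.
Taking the top-ratio services first gives thumbnail-service + search-indexer + auth-service + geo-lookup + rate-limiter + notification-fanout + feature-flag-service for 2215 (33 GB).
But thumbnail-service + recommendation-engine + search-indexer + feature-flag-service fits in 37 GB and reaches 2589.
Runner-up thumbnail-service + recommendation-engine + geo-lookup + rate-limiter + notification-fanout + feature-flag-service tops out at 2525.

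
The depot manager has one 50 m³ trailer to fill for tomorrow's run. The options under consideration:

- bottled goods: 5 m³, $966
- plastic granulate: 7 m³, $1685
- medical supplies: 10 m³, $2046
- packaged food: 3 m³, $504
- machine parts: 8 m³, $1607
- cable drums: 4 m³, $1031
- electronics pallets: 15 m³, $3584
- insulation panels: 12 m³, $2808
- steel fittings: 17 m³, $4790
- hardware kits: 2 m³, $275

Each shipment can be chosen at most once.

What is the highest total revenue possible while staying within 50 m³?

12488

Ranking by ratio (revenue/m³): steel fittings 281.76, cable drums 257.75, plastic granulate 240.71.
Taking the top-ratio shipments first gives bottled goods + plastic granulate + cable drums + electronics pallets + steel fittings + hardware kits for 12331 (50 m³).
The 12 m³ tied up in bottled goods and plastic granulate is better spent on insulation panels — total rises to 12488 (50 m³).
That's the maximum — no swap from here does better than 12488.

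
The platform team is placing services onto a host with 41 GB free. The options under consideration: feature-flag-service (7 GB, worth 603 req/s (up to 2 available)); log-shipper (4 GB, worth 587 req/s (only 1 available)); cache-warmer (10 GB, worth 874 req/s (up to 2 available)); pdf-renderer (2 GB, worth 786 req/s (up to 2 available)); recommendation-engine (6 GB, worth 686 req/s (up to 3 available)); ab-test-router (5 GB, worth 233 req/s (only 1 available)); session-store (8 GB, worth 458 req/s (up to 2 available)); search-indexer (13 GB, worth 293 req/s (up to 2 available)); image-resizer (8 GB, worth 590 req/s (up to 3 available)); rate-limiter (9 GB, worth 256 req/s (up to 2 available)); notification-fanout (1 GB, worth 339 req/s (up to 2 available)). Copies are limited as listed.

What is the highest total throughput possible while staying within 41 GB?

5785

Taking the top-ratio services first gives log-shipper + cache-warmer + 2×pdf-renderer + 3×recommendation-engine + 2×notification-fanout for 5769 (38 GB).
The 4 GB tied up in log-shipper is better spent on feature-flag-service — total rises to 5785 (41 GB).
Every other selection either busts 41 GB or exceeds an availability limit or fails to beat 5785.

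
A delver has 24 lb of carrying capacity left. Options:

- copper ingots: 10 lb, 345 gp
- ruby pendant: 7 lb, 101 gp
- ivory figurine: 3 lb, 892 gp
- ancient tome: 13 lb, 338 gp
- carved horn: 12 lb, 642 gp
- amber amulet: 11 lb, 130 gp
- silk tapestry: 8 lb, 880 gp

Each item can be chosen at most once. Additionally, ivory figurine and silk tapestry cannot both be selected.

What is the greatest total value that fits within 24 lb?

Best packing: ruby pendant + ivory figurine + carved horn — 22 lb, 1635 total.

1635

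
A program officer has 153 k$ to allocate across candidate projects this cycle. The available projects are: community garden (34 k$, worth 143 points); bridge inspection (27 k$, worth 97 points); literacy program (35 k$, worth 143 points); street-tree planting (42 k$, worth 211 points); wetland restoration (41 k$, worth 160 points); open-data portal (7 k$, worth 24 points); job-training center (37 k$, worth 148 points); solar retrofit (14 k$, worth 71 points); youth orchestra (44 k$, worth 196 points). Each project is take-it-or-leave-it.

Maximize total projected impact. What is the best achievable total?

Density check — solar retrofit 5.07, street-tree planting 5.02, youth orchestra 4.45 are the best per k$.
The ratio heuristic lands on community garden + street-tree planting + open-data portal + solar retrofit + youth orchestra (645) but leaves 12 k$ idle.
Dropping open-data portal and youth orchestra frees 51 k$; slotting in bridge inspection + literacy program (62 k$) lifts the total to 665 at 152 k$.
The spare 1 k$ is too small for any remaining project, and no exchange beats 665.

665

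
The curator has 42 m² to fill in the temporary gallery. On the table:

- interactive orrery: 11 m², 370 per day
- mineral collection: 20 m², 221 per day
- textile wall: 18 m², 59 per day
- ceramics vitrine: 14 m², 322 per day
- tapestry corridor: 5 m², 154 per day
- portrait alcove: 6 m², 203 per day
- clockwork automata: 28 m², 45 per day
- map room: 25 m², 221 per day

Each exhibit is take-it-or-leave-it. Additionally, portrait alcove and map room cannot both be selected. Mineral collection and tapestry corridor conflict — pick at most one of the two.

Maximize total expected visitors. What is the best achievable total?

Taking interactive orrery + ceramics vitrine + tapestry corridor + portrait alcove: 36 m² used, 1049 in expected visitors.
Every other selection either busts 42 m² or breaks a pairing rule or fails to beat 1049.

1049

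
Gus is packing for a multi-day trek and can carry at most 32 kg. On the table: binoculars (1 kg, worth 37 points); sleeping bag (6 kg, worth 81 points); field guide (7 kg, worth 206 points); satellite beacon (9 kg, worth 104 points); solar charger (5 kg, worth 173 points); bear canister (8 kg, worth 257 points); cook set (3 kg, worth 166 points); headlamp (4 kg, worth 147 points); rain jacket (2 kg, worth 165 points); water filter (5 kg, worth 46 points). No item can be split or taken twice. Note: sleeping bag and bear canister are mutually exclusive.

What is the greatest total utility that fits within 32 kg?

1151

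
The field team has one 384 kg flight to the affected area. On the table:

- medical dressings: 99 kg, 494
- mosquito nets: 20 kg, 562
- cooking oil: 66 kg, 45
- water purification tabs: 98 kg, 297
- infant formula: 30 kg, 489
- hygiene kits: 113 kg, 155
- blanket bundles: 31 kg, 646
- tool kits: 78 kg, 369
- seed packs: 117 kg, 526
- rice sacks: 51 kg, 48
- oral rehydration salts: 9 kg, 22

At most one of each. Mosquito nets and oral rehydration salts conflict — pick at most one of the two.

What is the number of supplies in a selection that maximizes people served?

The maximum people served within 384 kg is 3086.
For example medical dressings + mosquito nets + infant formula + blanket bundles + tool kits + seed packs achieves it, using 375 kg.
Every optimal selection uses 6 supplies.

6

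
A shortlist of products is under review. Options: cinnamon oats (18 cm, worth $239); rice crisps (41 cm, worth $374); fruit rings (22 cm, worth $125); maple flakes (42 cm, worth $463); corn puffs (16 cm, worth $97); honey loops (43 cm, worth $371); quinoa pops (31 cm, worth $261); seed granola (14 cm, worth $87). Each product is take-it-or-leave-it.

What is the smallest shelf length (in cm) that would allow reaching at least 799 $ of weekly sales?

76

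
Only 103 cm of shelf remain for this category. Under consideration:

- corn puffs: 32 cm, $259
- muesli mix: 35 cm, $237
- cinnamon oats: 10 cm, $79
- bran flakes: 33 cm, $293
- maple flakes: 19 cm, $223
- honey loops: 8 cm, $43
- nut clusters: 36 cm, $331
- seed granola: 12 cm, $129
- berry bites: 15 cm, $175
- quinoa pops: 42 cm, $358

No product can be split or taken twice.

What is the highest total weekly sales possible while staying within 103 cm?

Filling by ratio: cinnamon oats + maple flakes + honey loops + nut clusters + seed granola + berry bites for 980, with 3 cm left unused.
Replace cinnamon oats and honey loops and seed granola with bran flakes: the trade gains 42 net, giving 1022 at 103 cm.
Next best is corn puffs + maple flakes + nut clusters + berry bites at 988 (102 cm) — short by 34.

1022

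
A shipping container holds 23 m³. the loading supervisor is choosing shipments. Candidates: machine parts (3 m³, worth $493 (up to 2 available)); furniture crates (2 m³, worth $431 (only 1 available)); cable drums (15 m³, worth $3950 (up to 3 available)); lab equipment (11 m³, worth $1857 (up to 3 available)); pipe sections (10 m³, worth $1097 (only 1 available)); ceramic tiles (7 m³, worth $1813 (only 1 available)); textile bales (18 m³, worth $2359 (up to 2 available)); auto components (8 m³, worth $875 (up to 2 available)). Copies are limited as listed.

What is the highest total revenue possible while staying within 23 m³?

5763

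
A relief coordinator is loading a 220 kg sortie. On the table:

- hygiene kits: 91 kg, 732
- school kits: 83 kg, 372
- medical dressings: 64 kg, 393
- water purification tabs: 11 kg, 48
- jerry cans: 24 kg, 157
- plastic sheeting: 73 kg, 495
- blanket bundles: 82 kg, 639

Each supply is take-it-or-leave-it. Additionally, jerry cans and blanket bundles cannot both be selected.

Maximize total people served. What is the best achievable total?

1527

Density check — hygiene kits 8.04, blanket bundles 7.79, plastic sheeting 6.78, jerry cans 6.54 are the best per kg.
Best packing: medical dressings + plastic sheeting + blanket bundles — 219 kg, 1527 total.
The closest alternative, hygiene kits + water purification tabs + jerry cans + plastic sheeting, reaches only 1432.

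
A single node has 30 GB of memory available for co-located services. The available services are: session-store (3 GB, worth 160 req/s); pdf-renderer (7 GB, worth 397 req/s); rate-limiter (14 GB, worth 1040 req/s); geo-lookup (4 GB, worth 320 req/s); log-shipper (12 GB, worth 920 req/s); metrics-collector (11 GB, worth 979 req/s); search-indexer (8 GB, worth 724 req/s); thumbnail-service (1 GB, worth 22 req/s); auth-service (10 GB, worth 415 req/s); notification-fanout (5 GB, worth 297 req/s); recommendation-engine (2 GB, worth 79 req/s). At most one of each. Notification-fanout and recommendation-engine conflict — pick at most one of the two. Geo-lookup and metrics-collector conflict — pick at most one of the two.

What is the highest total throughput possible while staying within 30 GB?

By throughput per GB: search-indexer 90.50, metrics-collector 89.00, geo-lookup 80.00 lead.
Rate-limiter + metrics-collector + notification-fanout uses 30 of the 30 GB and totals 2316.

2316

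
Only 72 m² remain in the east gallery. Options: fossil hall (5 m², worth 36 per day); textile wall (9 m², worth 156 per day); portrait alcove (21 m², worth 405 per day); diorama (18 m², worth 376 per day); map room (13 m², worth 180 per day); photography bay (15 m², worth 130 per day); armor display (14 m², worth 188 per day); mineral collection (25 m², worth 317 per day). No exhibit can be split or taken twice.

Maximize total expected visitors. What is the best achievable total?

1185

By expected visitors per m²: diorama 20.89, portrait alcove 19.29, textile wall 17.33, map room 13.85 lead.
Greedy by ratio would take fossil hall + textile wall + portrait alcove + diorama + map room: 66 m² used, total 1153.
Dropping textile wall frees 9 m²; slotting in armor display (14 m²) lifts the total to 1185 at 71 m².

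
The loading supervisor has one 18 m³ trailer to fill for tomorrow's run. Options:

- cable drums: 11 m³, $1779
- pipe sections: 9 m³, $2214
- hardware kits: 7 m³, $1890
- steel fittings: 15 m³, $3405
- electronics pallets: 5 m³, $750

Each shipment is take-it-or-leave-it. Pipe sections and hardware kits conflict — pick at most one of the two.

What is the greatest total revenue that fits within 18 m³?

3669

Ranking by ratio (revenue/m³): hardware kits 270.00, pipe sections 246.00, steel fittings 227.00.
Best packing: cable drums + hardware kits — 18 m³, 3669 total.
No other feasible combination exceeds 3669.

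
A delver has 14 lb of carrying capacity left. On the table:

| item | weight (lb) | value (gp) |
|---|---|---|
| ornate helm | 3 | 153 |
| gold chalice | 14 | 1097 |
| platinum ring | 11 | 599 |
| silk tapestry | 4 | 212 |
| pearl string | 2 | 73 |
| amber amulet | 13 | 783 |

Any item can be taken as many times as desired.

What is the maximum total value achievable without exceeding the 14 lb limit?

By value per lb: gold chalice 78.36, amber amulet 60.23, platinum ring 54.45 lead.
Taking gold chalice: 14 lb used, 1097 in value.
Nothing else within 14 lb beats 1097.

1097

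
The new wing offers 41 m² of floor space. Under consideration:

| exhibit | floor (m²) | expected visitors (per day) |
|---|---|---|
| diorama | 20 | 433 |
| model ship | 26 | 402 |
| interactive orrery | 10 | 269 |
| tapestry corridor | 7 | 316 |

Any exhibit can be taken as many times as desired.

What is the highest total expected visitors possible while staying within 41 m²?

1580

Density check — tapestry corridor 45.14, interactive orrery 26.90, diorama 21.65, model ship 15.46 are the best per m².
The ratio ordering already packs tightly: 5×tapestry corridor, 35 m², 1580.
The spare 6 m² is too small for any remaining exhibit, and no exchange beats 1580.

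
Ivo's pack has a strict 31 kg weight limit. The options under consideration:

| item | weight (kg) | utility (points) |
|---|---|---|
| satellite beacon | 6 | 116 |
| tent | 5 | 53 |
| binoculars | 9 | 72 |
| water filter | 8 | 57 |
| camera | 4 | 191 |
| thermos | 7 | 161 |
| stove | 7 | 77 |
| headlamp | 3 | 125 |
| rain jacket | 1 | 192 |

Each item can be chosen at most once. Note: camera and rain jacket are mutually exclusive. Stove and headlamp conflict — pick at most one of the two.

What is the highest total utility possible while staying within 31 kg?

719

Ranking by ratio (utility/kg): rain jacket 192.00, camera 47.75, headlamp 41.67, thermos 23.00.
Taking satellite beacon + tent + binoculars + thermos + headlamp + rain jacket: 31 kg used, 719 in utility.
The closest alternative, satellite beacon + tent + water filter + thermos + headlamp + rain jacket, reaches only 704.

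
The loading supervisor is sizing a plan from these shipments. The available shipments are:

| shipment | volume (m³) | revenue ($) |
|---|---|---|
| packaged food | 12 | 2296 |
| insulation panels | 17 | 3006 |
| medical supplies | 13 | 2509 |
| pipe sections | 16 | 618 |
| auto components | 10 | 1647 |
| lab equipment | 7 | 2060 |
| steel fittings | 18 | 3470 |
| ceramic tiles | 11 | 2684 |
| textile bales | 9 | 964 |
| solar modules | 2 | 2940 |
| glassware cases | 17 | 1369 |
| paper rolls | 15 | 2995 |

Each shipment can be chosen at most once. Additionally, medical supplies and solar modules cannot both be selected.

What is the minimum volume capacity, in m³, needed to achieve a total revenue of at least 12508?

Minimise m³ subject to total revenue ≥ 12508.
packaged food + lab equipment + ceramic tiles + solar modules + paper rolls: 12975 revenue at 47 m³.
Any bundle with less than 47 m³ falls short of 12508.

47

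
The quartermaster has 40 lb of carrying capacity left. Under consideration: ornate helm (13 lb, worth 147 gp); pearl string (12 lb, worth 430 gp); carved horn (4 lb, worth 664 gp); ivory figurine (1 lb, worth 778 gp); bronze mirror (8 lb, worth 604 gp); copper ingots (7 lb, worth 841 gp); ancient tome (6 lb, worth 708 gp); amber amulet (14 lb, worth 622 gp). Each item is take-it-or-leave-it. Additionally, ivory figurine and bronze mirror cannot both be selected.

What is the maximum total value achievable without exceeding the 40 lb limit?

3613

Carved horn + ivory figurine + copper ingots + ancient tome + amber amulet uses 32 of the 40 lb and totals 3613.
Next best is carved horn + bronze mirror + copper ingots + ancient tome + amber amulet at 3439 (39 lb) — short by 174.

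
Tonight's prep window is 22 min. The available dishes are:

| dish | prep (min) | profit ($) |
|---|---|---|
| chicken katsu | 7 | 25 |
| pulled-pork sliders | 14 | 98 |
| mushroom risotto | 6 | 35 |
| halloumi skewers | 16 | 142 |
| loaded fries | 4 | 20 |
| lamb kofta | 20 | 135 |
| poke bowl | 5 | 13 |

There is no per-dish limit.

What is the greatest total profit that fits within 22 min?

177

Density check — halloumi skewers 8.88, pulled-pork sliders 7.00, lamb kofta 6.75 are the best per min.
Best packing: mushroom risotto + halloumi skewers — 22 min, 177 total.
No other feasible combination exceeds 177.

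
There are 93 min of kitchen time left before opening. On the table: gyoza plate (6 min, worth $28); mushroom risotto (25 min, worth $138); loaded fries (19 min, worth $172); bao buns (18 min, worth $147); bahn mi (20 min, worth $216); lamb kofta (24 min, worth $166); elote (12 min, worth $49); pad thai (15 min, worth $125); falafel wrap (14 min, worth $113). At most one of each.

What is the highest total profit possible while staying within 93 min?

801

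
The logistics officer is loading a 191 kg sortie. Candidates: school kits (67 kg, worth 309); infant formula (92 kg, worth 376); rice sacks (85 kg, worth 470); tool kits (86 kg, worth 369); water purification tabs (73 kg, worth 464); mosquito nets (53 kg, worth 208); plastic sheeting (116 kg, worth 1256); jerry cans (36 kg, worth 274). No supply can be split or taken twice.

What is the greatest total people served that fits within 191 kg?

1720

Filling by ratio: plastic sheeting + jerry cans for 1530, with 39 kg left unused.
The 36 kg tied up in jerry cans is better spent on water purification tabs — total rises to 1720 (189 kg).
The closest alternative, school kits + plastic sheeting, reaches only 1565.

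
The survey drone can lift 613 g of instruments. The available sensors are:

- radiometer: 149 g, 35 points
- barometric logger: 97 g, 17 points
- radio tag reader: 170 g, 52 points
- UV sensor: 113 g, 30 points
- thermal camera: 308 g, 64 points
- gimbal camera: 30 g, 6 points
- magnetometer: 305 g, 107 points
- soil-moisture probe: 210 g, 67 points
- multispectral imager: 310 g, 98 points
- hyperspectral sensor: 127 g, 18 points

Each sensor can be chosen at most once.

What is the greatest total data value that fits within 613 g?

Ranking by ratio (data value/g): magnetometer 0.35, soil-moisture probe 0.32, multispectral imager 0.32, radio tag reader 0.31.
Greedy by ratio would take gimbal camera + magnetometer + soil-moisture probe: 545 g used, total 180.
The 30 g tied up in gimbal camera is better spent on barometric logger — total rises to 191 (612 g).

191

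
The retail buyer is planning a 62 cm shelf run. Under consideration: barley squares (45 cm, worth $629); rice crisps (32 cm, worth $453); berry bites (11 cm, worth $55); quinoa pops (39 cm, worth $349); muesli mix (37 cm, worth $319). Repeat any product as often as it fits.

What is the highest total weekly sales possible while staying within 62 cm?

Filling by ratio: rice crisps + 2×berry bites for 563, with 8 cm left unused.
Dropping rice crisps and berry bites frees 43 cm; slotting in barley squares (45 cm) lifts the total to 684 at 56 cm.
No other feasible combination exceeds 684.

684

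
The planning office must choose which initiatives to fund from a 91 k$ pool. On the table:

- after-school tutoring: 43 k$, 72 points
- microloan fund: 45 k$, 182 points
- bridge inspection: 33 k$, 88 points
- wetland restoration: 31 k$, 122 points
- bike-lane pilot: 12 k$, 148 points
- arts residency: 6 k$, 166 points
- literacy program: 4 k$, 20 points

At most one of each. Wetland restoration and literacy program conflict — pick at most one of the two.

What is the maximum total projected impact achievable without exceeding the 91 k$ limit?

524

A density-first pass picks microloan fund + bike-lane pilot + arts residency + literacy program — 516 at 67 k$.
Dropping microloan fund and literacy program frees 49 k$; slotting in bridge inspection + wetland restoration (64 k$) lifts the total to 524 at 82 k$.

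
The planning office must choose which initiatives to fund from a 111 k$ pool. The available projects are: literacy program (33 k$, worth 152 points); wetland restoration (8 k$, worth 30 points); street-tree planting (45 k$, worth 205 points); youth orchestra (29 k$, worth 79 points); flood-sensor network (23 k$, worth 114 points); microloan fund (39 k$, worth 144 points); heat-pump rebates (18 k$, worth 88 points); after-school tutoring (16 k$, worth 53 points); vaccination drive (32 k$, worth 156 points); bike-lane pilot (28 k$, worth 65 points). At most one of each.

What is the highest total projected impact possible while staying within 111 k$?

Greedy by ratio would take literacy program + flood-sensor network + heat-pump rebates + vaccination drive: 106 k$ used, total 510.
The 41 k$ tied up in flood-sensor network and heat-pump rebates is better spent on street-tree planting — total rises to 513 (110 k$).

513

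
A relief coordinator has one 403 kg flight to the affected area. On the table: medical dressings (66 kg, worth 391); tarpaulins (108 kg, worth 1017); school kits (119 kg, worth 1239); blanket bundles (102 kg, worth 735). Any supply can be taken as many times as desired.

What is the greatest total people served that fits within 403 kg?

Taking 3×school kits: 357 kg used, 3717 in people served.
That's the maximum — no swap from here does better than 3717.

3717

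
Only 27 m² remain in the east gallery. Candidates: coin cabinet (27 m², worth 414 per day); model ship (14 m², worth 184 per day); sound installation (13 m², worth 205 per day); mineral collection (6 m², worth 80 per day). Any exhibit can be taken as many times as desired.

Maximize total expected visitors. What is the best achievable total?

414

Density check — sound installation 15.77, coin cabinet 15.33, mineral collection 13.33, model ship 13.14 are the best per m².
Filling by ratio: 2×sound installation for 410, with 1 m² left unused.
The 26 m² tied up in 2×sound installation is better spent on coin cabinet — total rises to 414 (27 m²).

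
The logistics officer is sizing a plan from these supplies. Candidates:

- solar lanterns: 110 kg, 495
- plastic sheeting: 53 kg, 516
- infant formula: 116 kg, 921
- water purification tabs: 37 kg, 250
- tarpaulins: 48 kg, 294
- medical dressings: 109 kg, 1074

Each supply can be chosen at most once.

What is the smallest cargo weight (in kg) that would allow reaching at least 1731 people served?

199

Minimise kg subject to total people served ≥ 1731.
Taking plastic sheeting + water purification tabs + medical dressings gives 1840 (≥ 1731) for 199 kg.
No combination under 199 kg hits 1731.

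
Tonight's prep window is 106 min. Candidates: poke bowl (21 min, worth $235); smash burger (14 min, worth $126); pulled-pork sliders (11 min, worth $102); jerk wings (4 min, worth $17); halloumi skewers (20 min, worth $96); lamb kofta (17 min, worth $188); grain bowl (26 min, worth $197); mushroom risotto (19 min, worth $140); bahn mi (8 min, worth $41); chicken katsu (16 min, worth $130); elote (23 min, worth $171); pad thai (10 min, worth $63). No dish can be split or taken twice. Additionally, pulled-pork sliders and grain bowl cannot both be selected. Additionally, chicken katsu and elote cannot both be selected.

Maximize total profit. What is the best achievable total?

Best packing: poke bowl + smash burger + pulled-pork sliders + lamb kofta + mushroom risotto + bahn mi + chicken katsu — 106 min, 962 total.
Every other selection either busts 106 min or breaks a pairing rule or fails to beat 962.

962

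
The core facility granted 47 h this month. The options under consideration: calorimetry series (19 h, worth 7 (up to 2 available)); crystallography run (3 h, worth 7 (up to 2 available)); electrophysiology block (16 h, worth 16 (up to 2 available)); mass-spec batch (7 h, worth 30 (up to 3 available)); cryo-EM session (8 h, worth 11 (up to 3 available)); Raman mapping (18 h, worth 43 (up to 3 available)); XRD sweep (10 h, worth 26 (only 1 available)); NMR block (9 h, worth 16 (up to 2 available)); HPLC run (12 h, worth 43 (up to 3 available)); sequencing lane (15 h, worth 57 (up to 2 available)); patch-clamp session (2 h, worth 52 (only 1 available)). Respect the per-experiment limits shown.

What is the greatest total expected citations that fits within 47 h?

228

A density-first pass picks 2×crystallography run + 3×mass-spec batch + sequencing lane + patch-clamp session — 213 at 44 h.
The 21 h tied up in 2×crystallography run and sequencing lane is better spent on 2×HPLC run — total rises to 228 (47 h).
Every other selection either busts 47 h or exceeds an availability limit or fails to beat 228.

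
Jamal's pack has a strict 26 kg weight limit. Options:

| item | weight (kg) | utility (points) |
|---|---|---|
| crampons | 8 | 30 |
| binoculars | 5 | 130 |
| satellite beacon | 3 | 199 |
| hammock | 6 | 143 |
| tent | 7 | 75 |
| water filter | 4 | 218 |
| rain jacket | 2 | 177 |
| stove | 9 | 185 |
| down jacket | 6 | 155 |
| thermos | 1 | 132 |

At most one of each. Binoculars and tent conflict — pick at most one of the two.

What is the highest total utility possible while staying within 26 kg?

By utility per kg: thermos 132.00, rain jacket 88.50, satellite beacon 66.33, water filter 54.50 lead.
Taking the top-ratio items first gives binoculars + satellite beacon + water filter + rain jacket + down jacket + thermos for 1011 (21 kg).
Dropping binoculars frees 5 kg; slotting in stove (9 kg) lifts the total to 1066 at 25 kg.
The closest alternative, satellite beacon + hammock + water filter + rain jacket + stove + thermos, reaches only 1054.

1066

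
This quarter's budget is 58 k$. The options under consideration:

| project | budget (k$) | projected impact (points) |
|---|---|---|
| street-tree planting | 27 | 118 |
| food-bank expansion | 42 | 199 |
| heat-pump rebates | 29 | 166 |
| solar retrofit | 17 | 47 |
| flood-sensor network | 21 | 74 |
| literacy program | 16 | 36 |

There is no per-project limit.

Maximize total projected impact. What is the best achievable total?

332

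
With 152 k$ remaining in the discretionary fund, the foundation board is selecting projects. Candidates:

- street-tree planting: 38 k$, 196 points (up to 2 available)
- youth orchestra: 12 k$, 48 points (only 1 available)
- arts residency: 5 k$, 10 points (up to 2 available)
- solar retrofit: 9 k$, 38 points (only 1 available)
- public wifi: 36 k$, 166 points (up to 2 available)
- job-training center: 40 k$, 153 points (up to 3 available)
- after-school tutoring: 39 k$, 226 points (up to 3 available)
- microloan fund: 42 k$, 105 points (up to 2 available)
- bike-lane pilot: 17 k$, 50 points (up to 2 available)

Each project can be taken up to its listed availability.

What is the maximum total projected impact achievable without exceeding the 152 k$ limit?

The ratio heuristic lands on youth orchestra + 2×arts residency + solar retrofit + 3×after-school tutoring (784) but leaves 4 k$ idle.
Using the slack differently, street-tree planting + public wifi + 2×after-school tutoring comes to 814 at 152 k$.

814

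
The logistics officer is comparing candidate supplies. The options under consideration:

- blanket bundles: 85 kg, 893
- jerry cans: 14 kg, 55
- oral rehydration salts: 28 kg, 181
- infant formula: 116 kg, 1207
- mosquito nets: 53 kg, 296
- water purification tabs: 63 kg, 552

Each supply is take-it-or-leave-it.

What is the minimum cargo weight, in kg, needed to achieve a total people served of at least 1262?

130

Need the lightest bundle worth ≥ 1262.
Taking jerry cans + infant formula gives 1262 (≥ 1262) for 130 kg.
No combination under 130 kg hits 1262.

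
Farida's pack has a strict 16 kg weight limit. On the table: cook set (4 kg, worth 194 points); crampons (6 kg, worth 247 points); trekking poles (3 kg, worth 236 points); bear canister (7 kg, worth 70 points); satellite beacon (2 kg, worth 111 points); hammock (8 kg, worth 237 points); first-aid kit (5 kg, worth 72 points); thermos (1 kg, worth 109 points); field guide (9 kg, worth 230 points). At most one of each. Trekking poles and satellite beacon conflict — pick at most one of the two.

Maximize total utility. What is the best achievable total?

Density check — thermos 109.00, trekking poles 78.67, satellite beacon 55.50, cook set 48.50 are the best per kg.
Cook set + crampons + trekking poles + thermos uses 14 of the 16 kg and totals 786.
Next best is cook set + trekking poles + hammock + thermos at 776 (16 kg) — short by 10.

786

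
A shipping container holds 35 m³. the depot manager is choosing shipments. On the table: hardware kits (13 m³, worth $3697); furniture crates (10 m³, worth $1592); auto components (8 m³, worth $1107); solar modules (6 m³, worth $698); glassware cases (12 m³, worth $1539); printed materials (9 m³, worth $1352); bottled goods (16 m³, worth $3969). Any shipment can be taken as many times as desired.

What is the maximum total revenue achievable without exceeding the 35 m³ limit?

By revenue per m³: hardware kits 284.38, bottled goods 248.06, furniture crates 159.20, printed materials 150.22 lead.
2×hardware kits + printed materials uses 35 of the 35 m³ and totals 8746.

8746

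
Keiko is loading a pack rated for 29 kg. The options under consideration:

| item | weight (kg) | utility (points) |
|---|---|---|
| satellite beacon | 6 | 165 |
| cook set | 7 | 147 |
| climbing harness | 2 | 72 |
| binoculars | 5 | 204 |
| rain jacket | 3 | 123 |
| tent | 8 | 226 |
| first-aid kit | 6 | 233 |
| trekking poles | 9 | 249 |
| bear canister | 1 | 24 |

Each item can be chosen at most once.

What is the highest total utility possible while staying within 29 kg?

Density check — rain jacket 41.00, binoculars 40.80, first-aid kit 38.83 are the best per kg.
Greedy by ratio would take climbing harness + binoculars + rain jacket + tent + first-aid kit + bear canister: 25 kg used, total 882.
The 2 kg tied up in climbing harness is better spent on satellite beacon — total rises to 975 (29 kg).

975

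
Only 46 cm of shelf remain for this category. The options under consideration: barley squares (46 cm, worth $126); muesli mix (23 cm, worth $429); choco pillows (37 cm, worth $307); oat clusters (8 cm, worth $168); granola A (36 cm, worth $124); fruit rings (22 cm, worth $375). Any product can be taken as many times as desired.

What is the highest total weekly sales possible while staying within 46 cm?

The ratio heuristic lands on 5×oat clusters (840) but leaves 6 cm idle.
Replace 2×oat clusters with fruit rings: the trade gains 39 net, giving 879 at 46 cm.
That's the maximum — no swap from here does better than 879.

879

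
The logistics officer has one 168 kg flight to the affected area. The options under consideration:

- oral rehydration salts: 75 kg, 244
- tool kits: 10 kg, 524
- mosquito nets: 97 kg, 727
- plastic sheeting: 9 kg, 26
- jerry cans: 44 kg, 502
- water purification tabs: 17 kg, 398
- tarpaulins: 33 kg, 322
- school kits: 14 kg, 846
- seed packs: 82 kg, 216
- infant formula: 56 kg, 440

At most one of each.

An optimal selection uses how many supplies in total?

6

Optimal total is 2736.
For example tool kits + plastic sheeting + jerry cans + water purification tabs + school kits + infant formula achieves it, using 150 kg.
Any selection reaching 2736 contains exactly 6 supplies.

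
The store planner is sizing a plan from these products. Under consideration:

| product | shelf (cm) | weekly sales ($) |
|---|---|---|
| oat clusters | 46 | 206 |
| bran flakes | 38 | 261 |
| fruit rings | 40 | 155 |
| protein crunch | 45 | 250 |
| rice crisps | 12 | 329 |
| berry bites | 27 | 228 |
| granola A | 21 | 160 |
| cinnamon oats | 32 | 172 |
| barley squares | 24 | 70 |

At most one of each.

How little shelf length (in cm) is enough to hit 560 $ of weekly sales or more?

Minimise cm subject to total weekly sales ≥ 560.
bran flakes + rice crisps: 590 weekly sales at 50 cm.
No combination under 50 cm hits 560.

50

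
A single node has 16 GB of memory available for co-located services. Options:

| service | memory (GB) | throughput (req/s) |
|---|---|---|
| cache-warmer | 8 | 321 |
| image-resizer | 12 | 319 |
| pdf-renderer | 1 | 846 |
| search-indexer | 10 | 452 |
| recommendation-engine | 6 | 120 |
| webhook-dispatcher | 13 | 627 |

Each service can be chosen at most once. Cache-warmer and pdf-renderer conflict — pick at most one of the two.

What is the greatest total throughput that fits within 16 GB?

Density check — pdf-renderer 846.00, webhook-dispatcher 48.23, search-indexer 45.20 are the best per GB.
The ratio ordering already packs tightly: pdf-renderer + webhook-dispatcher, 14 GB, 1473.
Next best is pdf-renderer + search-indexer at 1298 (11 GB) — short by 175.

1473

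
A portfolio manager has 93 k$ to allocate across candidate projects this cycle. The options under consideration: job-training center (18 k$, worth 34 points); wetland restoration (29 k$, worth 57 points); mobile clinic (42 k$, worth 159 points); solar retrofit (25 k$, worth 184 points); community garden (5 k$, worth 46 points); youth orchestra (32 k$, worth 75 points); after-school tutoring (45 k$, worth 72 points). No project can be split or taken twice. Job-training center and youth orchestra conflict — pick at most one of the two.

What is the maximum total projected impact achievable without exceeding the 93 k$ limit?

423

Taking job-training center + mobile clinic + solar retrofit + community garden: 90 k$ used, 423 in projected impact.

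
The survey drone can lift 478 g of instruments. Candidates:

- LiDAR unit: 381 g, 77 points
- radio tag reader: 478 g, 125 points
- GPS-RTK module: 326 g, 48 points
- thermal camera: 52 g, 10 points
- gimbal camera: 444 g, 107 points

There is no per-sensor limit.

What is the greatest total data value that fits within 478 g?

125

Ranking by ratio (data value/g): radio tag reader 0.26, gimbal camera 0.24, LiDAR unit 0.20, thermal camera 0.19.
Best packing: radio tag reader — 478 g, 125 total.
No other feasible combination exceeds 125.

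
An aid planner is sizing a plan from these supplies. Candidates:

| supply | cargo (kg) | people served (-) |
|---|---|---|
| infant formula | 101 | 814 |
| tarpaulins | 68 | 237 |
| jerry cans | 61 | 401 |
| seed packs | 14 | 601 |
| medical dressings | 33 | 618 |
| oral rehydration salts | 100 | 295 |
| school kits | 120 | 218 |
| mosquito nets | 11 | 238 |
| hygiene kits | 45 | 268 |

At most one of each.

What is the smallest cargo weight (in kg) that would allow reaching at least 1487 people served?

92

Minimise kg subject to total people served ≥ 1487.
Taking seed packs + medical dressings + hygiene kits gives 1487 (≥ 1487) for 92 kg.
Any bundle with less than 92 kg falls short of 1487.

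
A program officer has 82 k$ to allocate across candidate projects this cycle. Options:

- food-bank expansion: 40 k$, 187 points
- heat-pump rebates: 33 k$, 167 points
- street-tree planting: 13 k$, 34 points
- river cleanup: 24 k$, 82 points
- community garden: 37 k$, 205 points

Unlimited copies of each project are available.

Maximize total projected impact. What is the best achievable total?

Ranking by ratio (projected impact/k$): community garden 5.54, heat-pump rebates 5.06, food-bank expansion 4.67, river cleanup 3.42.
Best packing: 2×community garden — 74 k$, 410 total.
Nothing else within 82 k$ beats 410.

410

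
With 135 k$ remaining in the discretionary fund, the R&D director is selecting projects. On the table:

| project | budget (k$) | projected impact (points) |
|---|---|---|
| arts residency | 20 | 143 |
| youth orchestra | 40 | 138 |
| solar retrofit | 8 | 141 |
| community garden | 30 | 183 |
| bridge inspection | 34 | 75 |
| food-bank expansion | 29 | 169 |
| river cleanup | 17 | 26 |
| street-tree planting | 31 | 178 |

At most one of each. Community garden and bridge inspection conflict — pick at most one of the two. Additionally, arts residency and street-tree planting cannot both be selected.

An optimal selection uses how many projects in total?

Optimal total is 774.
For example arts residency + youth orchestra + solar retrofit + community garden + food-bank expansion achieves it, using 127 k$.
Every optimal selection uses 5 projects.

5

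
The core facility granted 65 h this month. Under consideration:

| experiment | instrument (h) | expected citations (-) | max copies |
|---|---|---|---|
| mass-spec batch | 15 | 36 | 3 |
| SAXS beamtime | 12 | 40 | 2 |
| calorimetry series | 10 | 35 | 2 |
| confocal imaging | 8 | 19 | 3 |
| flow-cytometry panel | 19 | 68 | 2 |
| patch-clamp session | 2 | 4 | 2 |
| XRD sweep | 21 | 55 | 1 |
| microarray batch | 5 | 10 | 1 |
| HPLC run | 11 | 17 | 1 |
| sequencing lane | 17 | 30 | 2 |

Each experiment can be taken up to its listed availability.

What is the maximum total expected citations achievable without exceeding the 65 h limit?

222

Taking the top-ratio experiments first gives 2×calorimetry series + 2×flow-cytometry panel + 2×patch-clamp session for 214 (62 h).
Replace flow-cytometry panel and patch-clamp session with 2×SAXS beamtime: the trade gains 8 net, giving 222 at 65 h.
Nothing else within 65 h beats 222.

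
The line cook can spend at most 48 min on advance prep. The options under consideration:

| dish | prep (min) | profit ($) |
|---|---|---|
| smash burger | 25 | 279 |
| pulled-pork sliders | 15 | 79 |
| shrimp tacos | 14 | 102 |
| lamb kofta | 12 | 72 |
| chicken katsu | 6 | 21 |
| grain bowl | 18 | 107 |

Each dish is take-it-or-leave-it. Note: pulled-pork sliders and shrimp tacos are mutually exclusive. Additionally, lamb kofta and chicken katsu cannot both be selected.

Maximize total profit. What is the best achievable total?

402

The ratio ordering already packs tightly: smash burger + shrimp tacos + chicken katsu, 45 min, 402.
That's the maximum — no feasible swap from here does better than 402.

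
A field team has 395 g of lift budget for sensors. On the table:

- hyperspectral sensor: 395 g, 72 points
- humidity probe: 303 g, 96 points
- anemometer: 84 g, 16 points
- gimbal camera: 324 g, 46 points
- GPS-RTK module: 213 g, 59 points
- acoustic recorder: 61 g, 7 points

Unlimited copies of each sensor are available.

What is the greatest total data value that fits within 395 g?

Density check — humidity probe 0.32, GPS-RTK module 0.28, anemometer 0.19, hyperspectral sensor 0.18 are the best per g.
Best packing: humidity probe + anemometer — 387 g, 112 total.
Nothing else within 395 g beats 112.

112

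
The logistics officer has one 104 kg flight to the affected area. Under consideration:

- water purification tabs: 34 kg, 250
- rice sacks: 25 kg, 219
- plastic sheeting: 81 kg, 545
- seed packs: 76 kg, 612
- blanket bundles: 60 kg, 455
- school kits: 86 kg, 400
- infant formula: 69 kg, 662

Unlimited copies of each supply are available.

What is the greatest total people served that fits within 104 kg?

912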